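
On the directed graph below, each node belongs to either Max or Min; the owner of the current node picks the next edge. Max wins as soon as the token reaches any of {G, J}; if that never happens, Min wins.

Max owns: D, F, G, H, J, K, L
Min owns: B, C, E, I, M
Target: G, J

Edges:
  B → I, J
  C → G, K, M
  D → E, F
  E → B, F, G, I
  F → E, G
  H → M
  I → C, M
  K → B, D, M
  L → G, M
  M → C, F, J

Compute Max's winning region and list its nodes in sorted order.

A0 = {G, J}
A1: add {F, L} — F (Max) has F→G; L (Max) has L→G.
A2: add {D} — D (Max) has D→F.
A3: add {K} — K (Max) has K→D.
A4 = A3; e.g. B (Min) can still go to I. Fixed point.
Max's winning region = {D, F, G, J, K, L}.

D, F, G, J, K, L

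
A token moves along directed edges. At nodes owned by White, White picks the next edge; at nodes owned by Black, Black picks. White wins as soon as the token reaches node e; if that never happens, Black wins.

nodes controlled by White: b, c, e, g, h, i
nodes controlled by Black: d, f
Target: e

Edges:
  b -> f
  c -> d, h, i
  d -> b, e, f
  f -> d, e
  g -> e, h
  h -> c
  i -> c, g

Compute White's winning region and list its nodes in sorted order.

c, e, g, h, i

A0 = {e}
A1: add {g} — g (White) has g→e.
A2: add {i} — i (White) has i→g.
A3: add {c} — c (White) has c→i.
A4: add {h} — h (White) has h→c.
A5 = A4; e.g. b (White) has no edge into A4. Fixed point.
White's winning region = {c, e, g, h, i}.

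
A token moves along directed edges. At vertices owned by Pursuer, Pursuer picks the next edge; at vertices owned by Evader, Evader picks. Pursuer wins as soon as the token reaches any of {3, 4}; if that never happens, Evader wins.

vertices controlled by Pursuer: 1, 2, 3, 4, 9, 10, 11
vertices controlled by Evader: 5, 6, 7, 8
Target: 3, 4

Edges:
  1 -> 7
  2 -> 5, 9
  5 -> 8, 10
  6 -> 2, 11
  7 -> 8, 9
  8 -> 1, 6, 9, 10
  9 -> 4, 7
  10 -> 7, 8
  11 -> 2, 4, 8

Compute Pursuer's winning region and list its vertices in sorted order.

A0 = {3, 4}
A1: add {9, 11} — 9 (Pursuer) has 9→4; 11 (Pursuer) has 11→4.
A2: add {2} — 2 (Pursuer) has 2→9.
A3: add {6} — 6 (Evader): all of {2, 11} already in.
A4 = A3; e.g. 1 (Pursuer) has no edge into A3. Fixed point.
Pursuer's winning region = {2, 3, 4, 6, 9, 11}.

2, 3, 4, 6, 9, 11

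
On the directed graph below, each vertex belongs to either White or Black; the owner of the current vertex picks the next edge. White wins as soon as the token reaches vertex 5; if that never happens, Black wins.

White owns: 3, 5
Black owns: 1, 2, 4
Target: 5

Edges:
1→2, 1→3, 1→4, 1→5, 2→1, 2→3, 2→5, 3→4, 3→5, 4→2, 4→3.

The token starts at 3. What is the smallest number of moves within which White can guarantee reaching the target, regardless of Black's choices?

A0 = {5}
A1: add {3} — 3 (White) has 3→5.
A2 = A1; e.g. 1 (Black) can still go to 2. Fixed point.
3 enters the attractor at level 1, so White can force the target in 1 move from there.

1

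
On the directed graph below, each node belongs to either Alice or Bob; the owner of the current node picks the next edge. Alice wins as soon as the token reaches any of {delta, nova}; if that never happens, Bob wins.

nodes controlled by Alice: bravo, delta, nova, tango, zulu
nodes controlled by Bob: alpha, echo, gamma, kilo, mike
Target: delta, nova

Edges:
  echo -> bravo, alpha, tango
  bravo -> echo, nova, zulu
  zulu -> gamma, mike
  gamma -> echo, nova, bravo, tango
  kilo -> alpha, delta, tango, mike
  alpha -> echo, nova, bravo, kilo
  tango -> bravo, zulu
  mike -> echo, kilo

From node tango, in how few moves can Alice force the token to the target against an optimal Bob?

2

A0 = {delta, nova}
A1: add {bravo} — bravo (Alice) has bravo→nova.
A2: add {tango} — tango (Alice) has tango→bravo.
A3 = A2; e.g. echo (Bob) can still go to alpha. Fixed point.
tango enters the attractor at level 2, so Alice can force the target in 2 moves from there.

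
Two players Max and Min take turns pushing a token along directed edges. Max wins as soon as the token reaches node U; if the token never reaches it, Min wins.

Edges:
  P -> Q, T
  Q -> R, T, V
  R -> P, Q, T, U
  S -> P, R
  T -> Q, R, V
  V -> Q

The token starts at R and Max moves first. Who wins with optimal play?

Track states (vertex, player-to-move).
A0 = {(U,Max), (U,Min)}
A1: add {(R,Max)}.
(R,Max) ∈ A1 ⇒ Max forces the target.

Max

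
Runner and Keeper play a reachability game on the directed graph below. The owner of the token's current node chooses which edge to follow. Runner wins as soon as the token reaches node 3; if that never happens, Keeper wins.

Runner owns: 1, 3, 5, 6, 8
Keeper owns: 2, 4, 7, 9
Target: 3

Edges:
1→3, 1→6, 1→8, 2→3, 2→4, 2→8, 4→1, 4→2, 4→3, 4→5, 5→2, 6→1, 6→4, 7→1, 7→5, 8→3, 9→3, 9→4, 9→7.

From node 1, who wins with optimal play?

Runner

A0 = {3}
A1: add {1, 8} — 1 (Runner) has 1→3; 8 (Runner) has 8→3.
1 ∈ A1, so Runner can force the target.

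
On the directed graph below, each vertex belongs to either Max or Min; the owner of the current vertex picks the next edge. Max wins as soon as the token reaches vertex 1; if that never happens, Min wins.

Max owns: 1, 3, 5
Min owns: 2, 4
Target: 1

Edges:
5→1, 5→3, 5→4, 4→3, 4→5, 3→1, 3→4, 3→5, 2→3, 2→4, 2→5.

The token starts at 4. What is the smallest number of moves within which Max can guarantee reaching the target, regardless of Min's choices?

2

A0 = {1}
A1: add {3, 5} — 3 (Max) has 3→1; 5 (Max) has 5→1.
A2: add {4} — 4 (Min): all of {3, 5} already in.
4 enters the attractor at level 2, so Max can force the target in 2 moves from there.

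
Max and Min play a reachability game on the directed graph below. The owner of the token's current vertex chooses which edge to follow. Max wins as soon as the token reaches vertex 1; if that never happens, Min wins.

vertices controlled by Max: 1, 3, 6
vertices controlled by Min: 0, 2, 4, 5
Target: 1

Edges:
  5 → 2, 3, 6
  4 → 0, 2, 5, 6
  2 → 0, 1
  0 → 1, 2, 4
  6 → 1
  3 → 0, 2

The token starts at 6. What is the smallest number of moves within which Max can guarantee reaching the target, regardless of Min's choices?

1

A0 = {1}
A1: add {6} — 6 (Max) has 6→1.
A2 = A1; e.g. 0 (Min) can still go to 2. Fixed point.
6 enters the attractor at level 1, so Max can force the target in 1 move from there.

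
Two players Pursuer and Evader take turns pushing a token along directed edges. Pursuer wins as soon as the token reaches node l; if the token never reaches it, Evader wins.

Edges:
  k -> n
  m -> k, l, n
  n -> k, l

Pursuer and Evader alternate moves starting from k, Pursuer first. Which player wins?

Track states (vertex, player-to-move).
A0 = {(l,Pursuer), (l,Evader)}
A1: add {(m,Pursuer), (n,Pursuer)}.
A2: add {(k,Evader)}.
A3 = A2; e.g. (k,Pursuer) stays out. (k,Pursuer) never enters ⇒ Evader avoids the target.

Evader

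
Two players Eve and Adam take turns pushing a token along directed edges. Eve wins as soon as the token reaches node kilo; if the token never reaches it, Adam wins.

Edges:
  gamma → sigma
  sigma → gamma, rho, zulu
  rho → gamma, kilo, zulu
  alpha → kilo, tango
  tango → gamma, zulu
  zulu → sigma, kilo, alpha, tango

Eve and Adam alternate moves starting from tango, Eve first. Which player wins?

Track states (vertex, player-to-move).
A0 = {(kilo,Eve), (kilo,Adam)}
A1: add {(rho,Eve), (alpha,Eve), (zulu,Eve)}.
A2 = A1; e.g. (gamma,Eve) stays out. (tango,Eve) never enters ⇒ Adam avoids the target.

Adam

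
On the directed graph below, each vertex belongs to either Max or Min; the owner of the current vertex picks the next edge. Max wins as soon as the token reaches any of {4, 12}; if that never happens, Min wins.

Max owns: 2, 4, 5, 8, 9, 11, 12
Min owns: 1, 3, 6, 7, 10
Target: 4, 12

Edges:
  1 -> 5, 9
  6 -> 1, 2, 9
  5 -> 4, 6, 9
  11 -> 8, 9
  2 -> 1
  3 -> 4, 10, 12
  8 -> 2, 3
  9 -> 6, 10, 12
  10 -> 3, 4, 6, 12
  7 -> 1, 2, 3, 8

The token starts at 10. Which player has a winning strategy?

A0 = {4, 12}
A1: add {5, 9} — 5 (Max) has 5→4; 9 (Max) has 9→12.
A2: add {1, 11} — 1 (Min): all of {5, 9} already in; 11 (Max) has 11→9.
A3: add {2} — 2 (Max) has 2→1.
A4: add {6, 8} — 6 (Min): all of {1, 2, 9} already in; 8 (Max) has 8→2.
A5 = A4; e.g. 3 (Min) can still go to 10. Fixed point.
10 never enters the attractor, so Min can avoid the target forever.

Min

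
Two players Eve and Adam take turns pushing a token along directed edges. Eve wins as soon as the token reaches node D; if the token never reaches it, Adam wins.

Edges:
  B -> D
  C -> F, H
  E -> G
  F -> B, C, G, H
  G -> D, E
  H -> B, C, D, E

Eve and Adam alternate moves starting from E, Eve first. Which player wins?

Track states (vertex, player-to-move).
A0 = {(D,Eve), (D,Adam)}
A1: add {(B,Eve), (B,Adam), (G,Eve), (H,Eve)}.
A2: add {(E,Adam), (F,Eve)}.
A3: add {(C,Adam)}.
A4 = A3; e.g. (C,Eve) stays out. (E,Eve) never enters ⇒ Adam avoids the target.

Adam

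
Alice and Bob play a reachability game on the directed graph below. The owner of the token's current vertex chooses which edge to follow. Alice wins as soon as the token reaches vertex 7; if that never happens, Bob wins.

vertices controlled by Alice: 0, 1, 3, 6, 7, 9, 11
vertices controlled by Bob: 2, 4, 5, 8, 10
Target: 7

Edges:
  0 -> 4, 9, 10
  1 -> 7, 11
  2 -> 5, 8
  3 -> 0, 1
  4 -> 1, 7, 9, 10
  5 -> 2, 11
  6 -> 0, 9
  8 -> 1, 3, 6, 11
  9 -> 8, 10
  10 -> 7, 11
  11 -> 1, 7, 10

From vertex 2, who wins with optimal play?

A0 = {7}
A1: add {1, 11} — 1 (Alice) has 1→7; 11 (Alice) has 11→7.
A2: add {3, 10} — 3 (Alice) has 3→1; 10 (Bob): all of {7, 11} already in.
A3: add {0, 9} — 0 (Alice) has 0→10; 9 (Alice) has 9→10.
A4: add {4, 6} — 4 (Bob): all of {1, 7, 9, 10} already in; 6 (Alice) has 6→0.
A5: add {8} — 8 (Bob): all of {1, 3, 6, 11} already in.
A6 = A5; e.g. 2 (Bob) can still go to 5. Fixed point.
2 never enters the attractor, so Bob can avoid the target forever.

Bob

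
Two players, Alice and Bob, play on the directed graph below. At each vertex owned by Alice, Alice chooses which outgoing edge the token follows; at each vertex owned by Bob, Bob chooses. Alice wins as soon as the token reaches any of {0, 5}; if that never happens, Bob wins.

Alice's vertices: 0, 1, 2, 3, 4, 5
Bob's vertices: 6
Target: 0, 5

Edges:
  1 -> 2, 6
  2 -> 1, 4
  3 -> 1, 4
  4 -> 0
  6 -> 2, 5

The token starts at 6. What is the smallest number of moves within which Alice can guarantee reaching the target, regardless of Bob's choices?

A0 = {0, 5}
A1: add {4} — 4 (Alice) has 4→0.
A2: add {2, 3} — 2 (Alice) has 2→4; 3 (Alice) has 3→4.
A3: add {1, 6} — 1 (Alice) has 1→2; 6 (Bob): all of {2, 5} already in.
A3 = all vertices. Fixed point.
6 enters the attractor at level 3, so Alice can force the target in 3 moves from there.

3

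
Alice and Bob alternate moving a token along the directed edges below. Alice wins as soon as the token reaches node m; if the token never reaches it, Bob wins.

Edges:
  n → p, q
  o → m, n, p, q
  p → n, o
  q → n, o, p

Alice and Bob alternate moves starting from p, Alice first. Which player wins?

Bob

Track states (vertex, player-to-move).
A0 = {(m,Alice), (m,Bob)}
A1: add {(o,Alice)}.
A2 = A1; e.g. (n,Alice) stays out. (p,Alice) never enters ⇒ Bob avoids the target.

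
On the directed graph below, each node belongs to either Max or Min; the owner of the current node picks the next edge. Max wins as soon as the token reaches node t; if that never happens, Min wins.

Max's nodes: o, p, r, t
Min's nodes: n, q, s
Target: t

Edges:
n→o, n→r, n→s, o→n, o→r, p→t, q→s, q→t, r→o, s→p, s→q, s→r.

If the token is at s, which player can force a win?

Min

A0 = {t}
A1: add {p} — p (Max) has p→t.
A2 = A1; e.g. n (Min) can still go to o. Fixed point.
s never enters the attractor, so Min can avoid the target forever.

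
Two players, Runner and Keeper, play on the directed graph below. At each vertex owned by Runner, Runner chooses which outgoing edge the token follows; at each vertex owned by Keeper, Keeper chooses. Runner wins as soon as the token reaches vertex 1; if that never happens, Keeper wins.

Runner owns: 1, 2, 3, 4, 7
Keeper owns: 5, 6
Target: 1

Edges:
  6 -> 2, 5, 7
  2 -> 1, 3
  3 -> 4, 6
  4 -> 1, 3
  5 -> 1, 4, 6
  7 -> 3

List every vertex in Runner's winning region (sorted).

1, 2, 3, 4, 7

A0 = {1}
A1: add {2, 4} — 2 (Runner) has 2→1; 4 (Runner) has 4→1.
A2: add {3} — 3 (Runner) has 3→4.
A3: add {7} — 7 (Runner) has 7→3.
A4 = A3; e.g. 5 (Keeper) can still go to 6. Fixed point.
Runner's winning region = {1, 2, 3, 4, 7}.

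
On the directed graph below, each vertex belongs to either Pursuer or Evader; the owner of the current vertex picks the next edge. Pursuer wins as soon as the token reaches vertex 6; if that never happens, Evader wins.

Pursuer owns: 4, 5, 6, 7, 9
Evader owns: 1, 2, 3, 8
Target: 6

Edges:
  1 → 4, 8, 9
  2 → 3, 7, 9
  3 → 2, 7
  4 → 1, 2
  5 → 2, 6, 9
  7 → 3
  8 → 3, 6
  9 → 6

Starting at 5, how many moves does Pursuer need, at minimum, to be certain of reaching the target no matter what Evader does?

1

A0 = {6}
A1: add {5, 9} — 5 (Pursuer) has 5→6; 9 (Pursuer) has 9→6.
A2 = A1; e.g. 1 (Evader) can still go to 4. Fixed point.
5 enters the attractor at level 1, so Pursuer can force the target in 1 move from there.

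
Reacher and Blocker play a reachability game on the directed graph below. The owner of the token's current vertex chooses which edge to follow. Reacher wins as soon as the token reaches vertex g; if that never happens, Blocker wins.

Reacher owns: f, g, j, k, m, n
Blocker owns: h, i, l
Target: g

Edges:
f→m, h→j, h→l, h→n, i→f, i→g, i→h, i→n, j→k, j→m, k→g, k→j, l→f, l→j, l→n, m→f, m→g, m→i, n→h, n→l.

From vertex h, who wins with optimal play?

A0 = {g}
A1: add {k, m} — k (Reacher) has k→g; m (Reacher) has m→g.
A2: add {f, j} — f (Reacher) has f→m; j (Reacher) has j→k.
A3 = A2; e.g. h (Blocker) can still go to l. Fixed point.
h never enters the attractor, so Blocker can avoid the target forever.

Blocker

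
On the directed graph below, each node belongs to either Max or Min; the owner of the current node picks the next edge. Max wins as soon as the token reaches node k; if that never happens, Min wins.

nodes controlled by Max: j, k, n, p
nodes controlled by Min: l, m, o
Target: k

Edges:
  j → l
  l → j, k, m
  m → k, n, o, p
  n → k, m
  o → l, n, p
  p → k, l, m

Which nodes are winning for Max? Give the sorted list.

k, n, p

A0 = {k}
A1: add {n, p} — n (Max) has n→k; p (Max) has p→k.
A2 = A1; e.g. j (Max) has no edge into A1. Fixed point.
Max's winning region = {k, n, p}.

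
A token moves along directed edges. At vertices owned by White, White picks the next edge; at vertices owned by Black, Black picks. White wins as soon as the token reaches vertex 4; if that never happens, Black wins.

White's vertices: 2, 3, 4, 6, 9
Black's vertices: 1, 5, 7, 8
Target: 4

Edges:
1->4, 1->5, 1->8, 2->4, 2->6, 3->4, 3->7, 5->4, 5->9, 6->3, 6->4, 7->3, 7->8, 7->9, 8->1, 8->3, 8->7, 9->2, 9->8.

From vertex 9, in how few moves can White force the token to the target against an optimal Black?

2

A0 = {4}
A1: add {2, 3, 6} — 2 (White) has 2→4; 3 (White) has 3→4; 6 (White) has 6→4.
A2: add {9} — 9 (White) has 9→2.
9 enters the attractor at level 2, so White can force the target in 2 moves from there.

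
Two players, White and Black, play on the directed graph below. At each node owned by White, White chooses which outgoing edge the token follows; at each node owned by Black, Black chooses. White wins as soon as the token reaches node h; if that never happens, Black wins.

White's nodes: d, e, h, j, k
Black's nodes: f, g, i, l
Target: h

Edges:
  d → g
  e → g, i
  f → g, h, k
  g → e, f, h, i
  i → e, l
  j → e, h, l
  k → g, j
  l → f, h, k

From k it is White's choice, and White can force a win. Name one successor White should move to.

A0 = {h}
A1: add {j} — j (White) has j→h.
A2: add {k} — k (White) has k→j.
A3 = A2; e.g. d (White) has no edge into A2. Fixed point.
From k, successor j is in the attractor (rank 1); the other successor g is not.

j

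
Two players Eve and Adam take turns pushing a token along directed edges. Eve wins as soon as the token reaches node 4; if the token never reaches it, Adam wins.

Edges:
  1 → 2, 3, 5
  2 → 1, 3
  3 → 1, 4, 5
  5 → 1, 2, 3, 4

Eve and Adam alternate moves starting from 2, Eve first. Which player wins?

Adam

Track states (vertex, player-to-move).
A0 = {(4,Eve), (4,Adam)}
A1: add {(3,Eve), (5,Eve)}.
A2 = A1; e.g. (1,Eve) stays out. (2,Eve) never enters ⇒ Adam avoids the target.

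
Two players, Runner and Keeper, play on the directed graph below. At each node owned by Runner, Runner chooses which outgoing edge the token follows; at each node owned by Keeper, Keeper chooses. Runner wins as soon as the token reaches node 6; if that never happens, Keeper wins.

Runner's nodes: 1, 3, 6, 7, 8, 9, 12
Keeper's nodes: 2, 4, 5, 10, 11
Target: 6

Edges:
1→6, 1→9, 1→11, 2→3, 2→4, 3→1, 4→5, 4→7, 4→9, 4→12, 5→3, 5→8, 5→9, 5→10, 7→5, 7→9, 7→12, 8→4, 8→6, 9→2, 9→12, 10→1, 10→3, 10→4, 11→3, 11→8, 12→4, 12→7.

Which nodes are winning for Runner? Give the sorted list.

1, 3, 6, 8, 11

A0 = {6}
A1: add {1, 8} — 1 (Runner) has 1→6; 8 (Runner) has 8→6.
A2: add {3} — 3 (Runner) has 3→1.
A3: add {11} — 11 (Keeper): all of {3, 8} already in.
A4 = A3; e.g. 2 (Keeper) can still go to 4. Fixed point.
Runner's winning region = {1, 3, 6, 8, 11}.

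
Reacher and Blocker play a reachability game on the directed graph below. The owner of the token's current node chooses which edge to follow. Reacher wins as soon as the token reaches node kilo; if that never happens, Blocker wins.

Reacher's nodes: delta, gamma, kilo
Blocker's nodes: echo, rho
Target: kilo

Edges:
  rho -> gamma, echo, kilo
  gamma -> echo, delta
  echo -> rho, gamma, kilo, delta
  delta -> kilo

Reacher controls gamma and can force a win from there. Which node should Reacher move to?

delta

A0 = {kilo}
A1: add {delta} — delta (Reacher) has delta→kilo.
A2: add {gamma} — gamma (Reacher) has gamma→delta.
A3 = A2; e.g. rho (Blocker) can still go to echo. Fixed point.
From gamma, successor delta is in the attractor (rank 1); the other successor echo is not.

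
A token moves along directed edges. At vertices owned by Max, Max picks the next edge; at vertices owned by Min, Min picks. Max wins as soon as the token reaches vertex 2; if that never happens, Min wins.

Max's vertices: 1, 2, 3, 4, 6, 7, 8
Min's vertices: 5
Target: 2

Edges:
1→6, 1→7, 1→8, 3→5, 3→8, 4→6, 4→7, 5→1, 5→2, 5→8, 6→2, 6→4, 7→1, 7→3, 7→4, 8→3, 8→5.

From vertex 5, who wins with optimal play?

Min

A0 = {2}
A1: add {6} — 6 (Max) has 6→2.
A2: add {1, 4} — 1 (Max) has 1→6; 4 (Max) has 4→6.
A3: add {7} — 7 (Max) has 7→1.
A4 = A3; e.g. 3 (Max) has no edge into A3. Fixed point.
5 never enters the attractor, so Min can avoid the target forever.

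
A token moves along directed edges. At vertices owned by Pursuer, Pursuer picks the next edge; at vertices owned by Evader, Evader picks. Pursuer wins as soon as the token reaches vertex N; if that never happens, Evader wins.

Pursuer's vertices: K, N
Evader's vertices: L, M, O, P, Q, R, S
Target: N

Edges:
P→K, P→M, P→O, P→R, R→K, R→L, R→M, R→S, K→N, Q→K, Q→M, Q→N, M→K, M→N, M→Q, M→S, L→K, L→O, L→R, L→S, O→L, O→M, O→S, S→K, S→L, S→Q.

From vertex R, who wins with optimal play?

A0 = {N}
A1: add {K} — K (Pursuer) has K→N.
A2 = A1; e.g. L (Evader) can still go to O. Fixed point.
R never enters the attractor, so Evader can avoid the target forever.

Evader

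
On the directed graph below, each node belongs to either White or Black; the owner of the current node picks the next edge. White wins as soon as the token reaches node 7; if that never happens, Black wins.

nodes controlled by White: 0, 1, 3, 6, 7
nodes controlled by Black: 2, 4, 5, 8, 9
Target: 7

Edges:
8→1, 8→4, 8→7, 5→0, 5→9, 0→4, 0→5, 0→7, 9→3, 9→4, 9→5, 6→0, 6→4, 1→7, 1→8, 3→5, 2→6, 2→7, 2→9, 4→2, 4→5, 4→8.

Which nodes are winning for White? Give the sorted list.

0, 1, 6, 7

A0 = {7}
A1: add {0, 1} — 0 (White) has 0→7; 1 (White) has 1→7.
A2: add {6} — 6 (White) has 6→0.
A3 = A2; e.g. 2 (Black) can still go to 9. Fixed point.
White's winning region = {0, 1, 6, 7}.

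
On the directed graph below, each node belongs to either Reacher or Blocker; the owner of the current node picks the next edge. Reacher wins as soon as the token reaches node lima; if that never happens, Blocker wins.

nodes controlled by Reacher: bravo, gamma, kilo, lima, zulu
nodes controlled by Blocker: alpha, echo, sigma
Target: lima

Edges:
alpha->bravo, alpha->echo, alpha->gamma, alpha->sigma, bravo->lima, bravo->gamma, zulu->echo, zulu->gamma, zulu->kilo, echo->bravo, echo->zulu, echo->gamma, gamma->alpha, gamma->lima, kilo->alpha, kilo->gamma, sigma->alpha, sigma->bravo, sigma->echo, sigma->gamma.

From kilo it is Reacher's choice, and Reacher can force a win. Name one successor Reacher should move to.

gamma

A0 = {lima}
A1: add {bravo, gamma} — bravo (Reacher) has bravo→lima; gamma (Reacher) has gamma→lima.
A2: add {kilo, zulu} — zulu (Reacher) has zulu→gamma; kilo (Reacher) has kilo→gamma.
A3: add {echo} — echo (Blocker): all of {bravo, zulu, gamma} already in.
A4 = A3; e.g. alpha (Blocker) can still go to sigma. Fixed point.
From kilo, successor gamma is in the attractor (rank 1); the other successor alpha is not.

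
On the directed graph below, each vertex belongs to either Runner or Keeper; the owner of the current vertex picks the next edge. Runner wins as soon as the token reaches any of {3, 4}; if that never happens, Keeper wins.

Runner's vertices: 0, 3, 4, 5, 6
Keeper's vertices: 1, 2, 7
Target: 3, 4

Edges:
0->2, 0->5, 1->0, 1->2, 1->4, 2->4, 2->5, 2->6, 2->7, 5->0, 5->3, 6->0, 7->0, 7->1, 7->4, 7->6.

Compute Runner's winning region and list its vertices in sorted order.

A0 = {3, 4}
A1: add {5} — 5 (Runner) has 5→3.
A2: add {0} — 0 (Runner) has 0→5.
A3: add {6} — 6 (Runner) has 6→0.
A4 = A3; e.g. 1 (Keeper) can still go to 2. Fixed point.
Runner's winning region = {0, 3, 4, 5, 6}.

0, 3, 4, 5, 6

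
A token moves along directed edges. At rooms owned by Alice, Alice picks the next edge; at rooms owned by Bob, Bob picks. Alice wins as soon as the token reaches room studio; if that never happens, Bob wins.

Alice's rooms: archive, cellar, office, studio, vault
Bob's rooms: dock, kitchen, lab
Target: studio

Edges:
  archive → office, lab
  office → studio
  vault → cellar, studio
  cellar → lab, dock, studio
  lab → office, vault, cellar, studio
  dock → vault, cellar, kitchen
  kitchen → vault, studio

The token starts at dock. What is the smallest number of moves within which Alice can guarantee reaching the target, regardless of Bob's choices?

A0 = {studio}
A1: add {cellar, office, vault} — office (Alice) has office→studio; vault (Alice) has vault→studio; cellar (Alice) has cellar→studio.
A2: add {archive, kitchen, lab} — archive (Alice) has archive→office; lab (Bob): all of {office, vault, cellar, studio} already in; kitchen (Bob): all of {vault, studio} already in.
A3: add {dock} — dock (Bob): all of {vault, cellar, kitchen} already in.
A3 = all vertices. Fixed point.
dock enters the attractor at level 3, so Alice can force the target in 3 moves from there.

3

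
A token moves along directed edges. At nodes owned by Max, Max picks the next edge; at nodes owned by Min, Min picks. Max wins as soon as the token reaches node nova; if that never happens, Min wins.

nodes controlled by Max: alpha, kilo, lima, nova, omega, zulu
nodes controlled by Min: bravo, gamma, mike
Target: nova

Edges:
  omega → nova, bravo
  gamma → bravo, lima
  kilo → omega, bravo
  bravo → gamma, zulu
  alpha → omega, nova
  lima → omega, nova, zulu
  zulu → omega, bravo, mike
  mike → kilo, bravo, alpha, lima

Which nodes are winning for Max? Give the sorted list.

A0 = {nova}
A1: add {alpha, lima, omega} — omega (Max) has omega→nova; alpha (Max) has alpha→nova; lima (Max) has lima→nova.
A2: add {kilo, zulu} — kilo (Max) has kilo→omega; zulu (Max) has zulu→omega.
A3 = A2; e.g. gamma (Min) can still go to bravo. Fixed point.
Max's winning region = {alpha, kilo, lima, nova, omega, zulu}.

alpha, kilo, lima, nova, omega, zulu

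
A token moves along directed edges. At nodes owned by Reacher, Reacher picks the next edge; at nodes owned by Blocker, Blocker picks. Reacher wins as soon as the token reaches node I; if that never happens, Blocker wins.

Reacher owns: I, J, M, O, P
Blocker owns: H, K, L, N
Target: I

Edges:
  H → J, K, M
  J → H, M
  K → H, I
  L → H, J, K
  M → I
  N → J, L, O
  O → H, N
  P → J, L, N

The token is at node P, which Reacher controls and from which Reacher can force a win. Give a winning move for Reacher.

J

A0 = {I}
A1: add {M} — M (Reacher) has M→I.
A2: add {J} — J (Reacher) has J→M.
A3: add {P} — P (Reacher) has P→J.
A4 = A3; e.g. H (Blocker) can still go to K. Fixed point.
From P, successor J is in the attractor (rank 2); the other successors L, N are not.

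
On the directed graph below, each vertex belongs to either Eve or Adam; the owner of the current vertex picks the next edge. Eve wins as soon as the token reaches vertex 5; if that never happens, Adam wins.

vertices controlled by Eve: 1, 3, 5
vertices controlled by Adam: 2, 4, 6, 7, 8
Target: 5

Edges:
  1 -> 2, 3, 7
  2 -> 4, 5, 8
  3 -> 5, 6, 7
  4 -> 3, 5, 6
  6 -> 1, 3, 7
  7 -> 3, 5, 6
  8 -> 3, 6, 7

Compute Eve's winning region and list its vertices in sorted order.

1, 3, 5

A0 = {5}
A1: add {3} — 3 (Eve) has 3→5.
A2: add {1} — 1 (Eve) has 1→3.
A3 = A2; e.g. 2 (Adam) can still go to 4. Fixed point.
Eve's winning region = {1, 3, 5}.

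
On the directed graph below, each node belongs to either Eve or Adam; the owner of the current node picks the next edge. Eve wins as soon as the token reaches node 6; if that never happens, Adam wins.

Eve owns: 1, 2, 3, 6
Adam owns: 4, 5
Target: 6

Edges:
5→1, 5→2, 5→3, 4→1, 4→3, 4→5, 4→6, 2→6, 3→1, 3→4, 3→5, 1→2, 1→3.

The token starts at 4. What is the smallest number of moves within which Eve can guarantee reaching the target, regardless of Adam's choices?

5

A0 = {6}
A1: add {2} — 2 (Eve) has 2→6.
A2: add {1} — 1 (Eve) has 1→2.
A3: add {3} — 3 (Eve) has 3→1.
A4: add {5} — 5 (Adam): all of {1, 2, 3} already in.
A5: add {4} — 4 (Adam): all of {1, 3, 5, 6} already in.
A5 = all vertices. Fixed point.
4 enters the attractor at level 5, so Eve can force the target in 5 moves from there.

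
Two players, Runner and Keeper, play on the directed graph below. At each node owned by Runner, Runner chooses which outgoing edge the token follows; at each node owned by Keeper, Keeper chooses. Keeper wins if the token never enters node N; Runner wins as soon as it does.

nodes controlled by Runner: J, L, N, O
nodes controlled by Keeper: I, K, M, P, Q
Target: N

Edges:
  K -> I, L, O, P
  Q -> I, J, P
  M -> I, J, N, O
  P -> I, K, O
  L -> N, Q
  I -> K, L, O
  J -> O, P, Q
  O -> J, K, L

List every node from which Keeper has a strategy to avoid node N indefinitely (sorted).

I, K, M, P, Q

A0 = {N}
A1: add {L} — L (Runner) has L→N.
A2: add {O} — O (Runner) has O→L.
A3: add {J} — J (Runner) has J→O.
A4 = A3; e.g. I (Keeper) can still go to K. Fixed point.
Runner's attractor = {J, L, N, O}; Keeper avoids the target exactly from the complement.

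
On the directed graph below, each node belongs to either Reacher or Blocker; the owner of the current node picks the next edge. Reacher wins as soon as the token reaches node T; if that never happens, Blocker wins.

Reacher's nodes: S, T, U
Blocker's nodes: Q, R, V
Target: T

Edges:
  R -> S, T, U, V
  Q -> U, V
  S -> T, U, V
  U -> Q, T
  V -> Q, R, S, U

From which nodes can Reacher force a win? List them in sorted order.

A0 = {T}
A1: add {S, U} — S (Reacher) has S→T; U (Reacher) has U→T.
A2 = A1; e.g. Q (Blocker) can still go to V. Fixed point.
Reacher's winning region = {S, T, U}.

S, T, U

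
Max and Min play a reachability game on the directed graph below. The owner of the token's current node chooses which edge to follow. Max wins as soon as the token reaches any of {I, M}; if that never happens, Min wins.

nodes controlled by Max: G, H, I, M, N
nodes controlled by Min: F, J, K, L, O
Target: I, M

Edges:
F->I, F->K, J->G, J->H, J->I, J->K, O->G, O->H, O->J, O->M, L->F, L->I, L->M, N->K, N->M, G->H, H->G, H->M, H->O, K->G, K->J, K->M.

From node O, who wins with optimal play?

Min

A0 = {I, M}
A1: add {H, N} — H (Max) has H→M; N (Max) has N→M.
A2: add {G} — G (Max) has G→H.
A3 = A2; e.g. F (Min) can still go to K. Fixed point.
O never enters the attractor, so Min can avoid the target forever.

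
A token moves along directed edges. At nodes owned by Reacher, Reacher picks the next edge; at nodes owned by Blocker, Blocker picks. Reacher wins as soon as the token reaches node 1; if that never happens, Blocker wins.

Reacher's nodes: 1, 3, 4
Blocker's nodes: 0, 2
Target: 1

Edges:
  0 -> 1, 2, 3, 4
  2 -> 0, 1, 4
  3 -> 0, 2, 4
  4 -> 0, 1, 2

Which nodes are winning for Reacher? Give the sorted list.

A0 = {1}
A1: add {4} — 4 (Reacher) has 4→1.
A2: add {3} — 3 (Reacher) has 3→4.
A3 = A2; e.g. 0 (Blocker) can still go to 2. Fixed point.
Reacher's winning region = {1, 3, 4}.

1, 3, 4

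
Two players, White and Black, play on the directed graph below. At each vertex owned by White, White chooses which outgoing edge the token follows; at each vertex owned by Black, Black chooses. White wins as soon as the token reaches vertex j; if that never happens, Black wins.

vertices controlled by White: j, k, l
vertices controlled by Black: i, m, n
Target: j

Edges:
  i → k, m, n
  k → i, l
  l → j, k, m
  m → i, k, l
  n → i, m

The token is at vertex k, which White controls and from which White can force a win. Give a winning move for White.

l

A0 = {j}
A1: add {l} — l (White) has l→j.
A2: add {k} — k (White) has k→l.
A3 = A2; e.g. i (Black) can still go to m. Fixed point.
From k, successor l is in the attractor (rank 1); the other successor i is not.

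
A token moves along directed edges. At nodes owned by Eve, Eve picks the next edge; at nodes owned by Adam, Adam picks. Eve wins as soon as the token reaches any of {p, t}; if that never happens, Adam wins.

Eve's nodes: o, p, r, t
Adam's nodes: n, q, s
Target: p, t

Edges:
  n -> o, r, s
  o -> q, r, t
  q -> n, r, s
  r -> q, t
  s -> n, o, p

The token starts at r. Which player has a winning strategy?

Eve

A0 = {p, t}
A1: add {o, r} — o (Eve) has o→t; r (Eve) has r→t.
A2 = A1; e.g. n (Adam) can still go to s. Fixed point.
r ∈ A1, so Eve can force the target.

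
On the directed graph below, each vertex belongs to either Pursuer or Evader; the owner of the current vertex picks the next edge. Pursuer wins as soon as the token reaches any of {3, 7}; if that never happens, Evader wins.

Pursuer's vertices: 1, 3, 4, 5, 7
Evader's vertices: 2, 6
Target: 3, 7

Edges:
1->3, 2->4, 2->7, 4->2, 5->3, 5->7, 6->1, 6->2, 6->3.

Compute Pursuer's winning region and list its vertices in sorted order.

A0 = {3, 7}
A1: add {1, 5} — 1 (Pursuer) has 1→3; 5 (Pursuer) has 5→3.
A2 = A1; e.g. 2 (Evader) can still go to 4. Fixed point.
Pursuer's winning region = {1, 3, 5, 7}.

1, 3, 5, 7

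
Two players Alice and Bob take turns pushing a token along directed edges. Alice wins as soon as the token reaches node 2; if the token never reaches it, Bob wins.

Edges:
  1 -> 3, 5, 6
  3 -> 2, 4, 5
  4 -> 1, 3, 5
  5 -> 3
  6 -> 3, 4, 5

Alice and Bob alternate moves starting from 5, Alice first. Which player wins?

Track states (vertex, player-to-move).
A0 = {(2,Alice), (2,Bob)}
A1: add {(3,Alice)}.
A2: add {(5,Bob)}.
A3: add {(1,Alice), (4,Alice), (6,Alice)}.
A4 = A3; e.g. (1,Bob) stays out. (5,Alice) never enters ⇒ Bob avoids the target.

Bob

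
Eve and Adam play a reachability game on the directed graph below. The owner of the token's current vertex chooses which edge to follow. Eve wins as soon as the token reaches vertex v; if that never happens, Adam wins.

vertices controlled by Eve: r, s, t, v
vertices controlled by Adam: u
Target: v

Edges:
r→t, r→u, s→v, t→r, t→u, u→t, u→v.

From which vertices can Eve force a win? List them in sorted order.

s, v

A0 = {v}
A1: add {s} — s (Eve) has s→v.
A2 = A1; e.g. r (Eve) has no edge into A1. Fixed point.
Eve's winning region = {s, v}.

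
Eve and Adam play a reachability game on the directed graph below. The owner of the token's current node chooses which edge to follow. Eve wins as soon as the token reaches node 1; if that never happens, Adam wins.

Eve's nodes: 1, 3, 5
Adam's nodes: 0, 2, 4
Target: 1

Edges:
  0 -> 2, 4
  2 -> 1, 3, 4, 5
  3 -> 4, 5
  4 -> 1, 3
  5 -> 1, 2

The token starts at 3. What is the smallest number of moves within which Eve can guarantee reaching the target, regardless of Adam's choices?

2

A0 = {1}
A1: add {5} — 5 (Eve) has 5→1.
A2: add {3} — 3 (Eve) has 3→5.
3 enters the attractor at level 2, so Eve can force the target in 2 moves from there.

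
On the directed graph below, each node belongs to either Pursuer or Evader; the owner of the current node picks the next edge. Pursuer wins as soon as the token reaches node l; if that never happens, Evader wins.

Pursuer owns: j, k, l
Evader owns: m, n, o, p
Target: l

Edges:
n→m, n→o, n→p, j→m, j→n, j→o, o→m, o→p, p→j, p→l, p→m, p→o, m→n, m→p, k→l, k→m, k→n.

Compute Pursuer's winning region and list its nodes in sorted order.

k, l

A0 = {l}
A1: add {k} — k (Pursuer) has k→l.
A2 = A1; e.g. j (Pursuer) has no edge into A1. Fixed point.
Pursuer's winning region = {k, l}.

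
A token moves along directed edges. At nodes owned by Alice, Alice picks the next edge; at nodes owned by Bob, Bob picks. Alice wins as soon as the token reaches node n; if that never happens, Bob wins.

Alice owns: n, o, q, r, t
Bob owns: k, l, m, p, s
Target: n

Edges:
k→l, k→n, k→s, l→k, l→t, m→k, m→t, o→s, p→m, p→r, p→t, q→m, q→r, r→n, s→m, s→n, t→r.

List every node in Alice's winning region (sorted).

n, q, r, t

A0 = {n}
A1: add {r} — r (Alice) has r→n.
A2: add {q, t} — q (Alice) has q→r; t (Alice) has t→r.
A3 = A2; e.g. k (Bob) can still go to l. Fixed point.
Alice's winning region = {n, q, r, t}.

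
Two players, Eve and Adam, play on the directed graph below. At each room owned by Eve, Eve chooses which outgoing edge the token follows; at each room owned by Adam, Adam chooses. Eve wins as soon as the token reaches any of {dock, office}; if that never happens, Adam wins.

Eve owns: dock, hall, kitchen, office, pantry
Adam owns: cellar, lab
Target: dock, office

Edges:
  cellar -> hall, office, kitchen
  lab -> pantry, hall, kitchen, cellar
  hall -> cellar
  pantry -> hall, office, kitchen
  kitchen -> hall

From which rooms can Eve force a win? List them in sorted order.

A0 = {dock, office}
A1: add {pantry} — pantry (Eve) has pantry→office.
A2 = A1; e.g. lab (Adam) can still go to hall. Fixed point.
Eve's winning region = {dock, office, pantry}.

dock, office, pantry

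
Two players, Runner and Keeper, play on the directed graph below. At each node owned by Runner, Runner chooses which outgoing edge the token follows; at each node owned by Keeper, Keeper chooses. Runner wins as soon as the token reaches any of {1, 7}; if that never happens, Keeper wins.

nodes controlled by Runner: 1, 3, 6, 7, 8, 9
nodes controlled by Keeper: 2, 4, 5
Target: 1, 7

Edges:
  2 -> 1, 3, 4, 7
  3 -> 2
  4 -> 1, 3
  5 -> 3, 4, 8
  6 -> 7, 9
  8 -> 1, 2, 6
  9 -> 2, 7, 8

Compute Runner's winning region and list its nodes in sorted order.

A0 = {1, 7}
A1: add {6, 8, 9} — 6 (Runner) has 6→7; 8 (Runner) has 8→1; 9 (Runner) has 9→7.
A2 = A1; e.g. 2 (Keeper) can still go to 3. Fixed point.
Runner's winning region = {1, 6, 7, 8, 9}.

1, 6, 7, 8, 9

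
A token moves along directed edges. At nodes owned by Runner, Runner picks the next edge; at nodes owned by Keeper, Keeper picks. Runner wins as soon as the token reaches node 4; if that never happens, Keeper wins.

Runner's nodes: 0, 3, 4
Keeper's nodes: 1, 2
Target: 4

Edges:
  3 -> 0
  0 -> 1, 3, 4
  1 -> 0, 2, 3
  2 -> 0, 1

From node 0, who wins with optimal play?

A0 = {4}
A1: add {0} — 0 (Runner) has 0→4.
0 ∈ A1, so Runner can force the target.

Runner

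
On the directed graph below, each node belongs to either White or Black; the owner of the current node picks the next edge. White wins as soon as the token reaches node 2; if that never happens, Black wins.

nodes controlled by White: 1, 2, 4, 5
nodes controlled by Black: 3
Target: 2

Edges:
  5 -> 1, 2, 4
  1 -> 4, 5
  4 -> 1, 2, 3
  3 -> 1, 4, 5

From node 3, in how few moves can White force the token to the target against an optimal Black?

3

A0 = {2}
A1: add {4, 5} — 4 (White) has 4→2; 5 (White) has 5→2.
A2: add {1} — 1 (White) has 1→4.
A3: add {3} — 3 (Black): all of {1, 4, 5} already in.
A3 = all vertices. Fixed point.
3 enters the attractor at level 3, so White can force the target in 3 moves from there.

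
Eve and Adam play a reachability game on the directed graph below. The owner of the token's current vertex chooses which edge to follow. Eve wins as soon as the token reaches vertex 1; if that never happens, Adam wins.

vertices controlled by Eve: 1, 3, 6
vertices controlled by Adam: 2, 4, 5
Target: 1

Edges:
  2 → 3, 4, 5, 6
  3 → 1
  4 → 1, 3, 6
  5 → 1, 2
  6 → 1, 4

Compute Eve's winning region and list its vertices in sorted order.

A0 = {1}
A1: add {3, 6} — 3 (Eve) has 3→1; 6 (Eve) has 6→1.
A2: add {4} — 4 (Adam): all of {1, 3, 6} already in.
A3 = A2; e.g. 2 (Adam) can still go to 5. Fixed point.
Eve's winning region = {1, 3, 4, 6}.

1, 3, 4, 6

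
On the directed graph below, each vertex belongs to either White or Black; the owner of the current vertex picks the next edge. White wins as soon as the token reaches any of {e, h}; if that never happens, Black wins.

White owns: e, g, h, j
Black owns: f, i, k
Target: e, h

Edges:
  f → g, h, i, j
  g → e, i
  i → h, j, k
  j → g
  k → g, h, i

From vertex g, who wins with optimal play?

A0 = {e, h}
A1: add {g} — g (White) has g→e.
g ∈ A1, so White can force the target.

White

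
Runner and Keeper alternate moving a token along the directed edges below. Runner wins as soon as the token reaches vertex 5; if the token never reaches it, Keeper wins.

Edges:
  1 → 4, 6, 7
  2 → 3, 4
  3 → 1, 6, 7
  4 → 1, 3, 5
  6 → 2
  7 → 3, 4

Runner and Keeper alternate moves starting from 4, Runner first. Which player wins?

Runner

Track states (vertex, player-to-move).
A0 = {(5,Runner), (5,Keeper)}
A1: add {(4,Runner)}.
(4,Runner) ∈ A1 ⇒ Runner forces the target.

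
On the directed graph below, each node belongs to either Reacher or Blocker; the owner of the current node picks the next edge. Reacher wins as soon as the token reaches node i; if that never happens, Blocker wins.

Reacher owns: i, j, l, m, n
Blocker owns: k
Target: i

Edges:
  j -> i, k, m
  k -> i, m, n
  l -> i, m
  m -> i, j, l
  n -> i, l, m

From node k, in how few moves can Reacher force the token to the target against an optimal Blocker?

A0 = {i}
A1: add {j, l, m, n} — j (Reacher) has j→i; l (Reacher) has l→i; m (Reacher) has m→i; n (Reacher) has n→i.
A2: add {k} — k (Blocker): all of {i, m, n} already in.
A2 = all vertices. Fixed point.
k enters the attractor at level 2, so Reacher can force the target in 2 moves from there.

2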